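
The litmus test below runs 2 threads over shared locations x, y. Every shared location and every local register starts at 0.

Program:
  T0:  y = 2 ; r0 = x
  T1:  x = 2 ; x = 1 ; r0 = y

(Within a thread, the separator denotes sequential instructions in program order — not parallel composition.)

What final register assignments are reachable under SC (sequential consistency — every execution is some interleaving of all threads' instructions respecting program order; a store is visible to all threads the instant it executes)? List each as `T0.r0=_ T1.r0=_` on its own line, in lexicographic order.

T0.r0=0 T1.r0=2
T0.r0=1 T1.r0=0
T0.r0=1 T1.r0=2
T0.r0=2 T1.r0=2

outcome vector order: (T0.r0,T1.r0)
|SC outcomes| = 4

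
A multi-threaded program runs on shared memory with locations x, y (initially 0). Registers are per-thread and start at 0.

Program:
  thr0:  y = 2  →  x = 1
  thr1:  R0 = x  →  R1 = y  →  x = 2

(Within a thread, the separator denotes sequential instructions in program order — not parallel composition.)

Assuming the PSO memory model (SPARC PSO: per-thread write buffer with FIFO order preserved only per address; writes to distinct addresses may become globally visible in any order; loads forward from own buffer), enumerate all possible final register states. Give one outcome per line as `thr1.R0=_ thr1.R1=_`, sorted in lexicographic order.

thr1.R0=0 thr1.R1=0
thr1.R0=0 thr1.R1=2
thr1.R0=1 thr1.R1=0
thr1.R0=1 thr1.R1=2

outcome vector order: (thr1.R0,thr1.R1)
|PSO outcomes| = 4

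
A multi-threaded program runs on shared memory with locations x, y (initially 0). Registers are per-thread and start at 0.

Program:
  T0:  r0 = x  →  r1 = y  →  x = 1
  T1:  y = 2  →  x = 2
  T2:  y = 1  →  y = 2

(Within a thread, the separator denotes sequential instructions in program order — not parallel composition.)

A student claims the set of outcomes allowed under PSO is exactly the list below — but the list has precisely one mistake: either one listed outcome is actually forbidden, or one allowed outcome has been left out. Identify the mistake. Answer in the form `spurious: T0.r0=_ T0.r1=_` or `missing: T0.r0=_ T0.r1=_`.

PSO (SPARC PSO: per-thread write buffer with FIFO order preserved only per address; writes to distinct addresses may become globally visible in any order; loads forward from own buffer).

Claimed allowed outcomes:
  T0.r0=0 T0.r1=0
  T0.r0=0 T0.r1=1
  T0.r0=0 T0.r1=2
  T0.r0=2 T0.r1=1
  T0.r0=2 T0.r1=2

missing: T0.r0=2 T0.r1=0

outcome vector order: (T0.r0,T0.r1)
under PSO → 00; 01; 02; 20; 21; 22
PSO∖claimed = {20}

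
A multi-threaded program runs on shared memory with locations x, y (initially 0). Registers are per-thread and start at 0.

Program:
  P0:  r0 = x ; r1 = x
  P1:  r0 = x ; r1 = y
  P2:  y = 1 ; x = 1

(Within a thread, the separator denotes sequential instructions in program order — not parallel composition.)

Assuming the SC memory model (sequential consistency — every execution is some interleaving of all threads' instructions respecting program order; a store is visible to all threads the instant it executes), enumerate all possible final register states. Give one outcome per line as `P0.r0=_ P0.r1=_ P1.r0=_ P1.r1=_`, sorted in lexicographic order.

P0.r0=0 P0.r1=0 P1.r0=0 P1.r1=0
P0.r0=0 P0.r1=0 P1.r0=0 P1.r1=1
P0.r0=0 P0.r1=0 P1.r0=1 P1.r1=1
P0.r0=0 P0.r1=1 P1.r0=0 P1.r1=0
P0.r0=0 P0.r1=1 P1.r0=0 P1.r1=1
P0.r0=0 P0.r1=1 P1.r0=1 P1.r1=1
P0.r0=1 P0.r1=1 P1.r0=0 P1.r1=0
P0.r0=1 P0.r1=1 P1.r0=0 P1.r1=1
P0.r0=1 P0.r1=1 P1.r0=1 P1.r1=1

outcome vector order: (P0.r0,P0.r1,P1.r0,P1.r1)
|SC outcomes| = 9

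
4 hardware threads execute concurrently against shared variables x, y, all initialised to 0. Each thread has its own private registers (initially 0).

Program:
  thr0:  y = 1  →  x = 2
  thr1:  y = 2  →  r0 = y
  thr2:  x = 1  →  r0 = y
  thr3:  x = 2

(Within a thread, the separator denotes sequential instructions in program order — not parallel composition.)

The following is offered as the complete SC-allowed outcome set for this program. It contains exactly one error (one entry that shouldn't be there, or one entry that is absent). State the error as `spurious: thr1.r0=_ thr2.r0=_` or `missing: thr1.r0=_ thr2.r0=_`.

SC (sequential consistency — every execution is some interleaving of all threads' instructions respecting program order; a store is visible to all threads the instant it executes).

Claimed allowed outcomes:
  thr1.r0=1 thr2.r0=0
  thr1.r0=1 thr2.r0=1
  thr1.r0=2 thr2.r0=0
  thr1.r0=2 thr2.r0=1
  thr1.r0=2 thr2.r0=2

outcome vector order: (thr1.r0,thr2.r0)
[SC] allowed = {1/0; 1/1; 1/2; 2/0; 2/1; 2/2}
SC∖claimed = {1/2}

missing: thr1.r0=1 thr2.r0=2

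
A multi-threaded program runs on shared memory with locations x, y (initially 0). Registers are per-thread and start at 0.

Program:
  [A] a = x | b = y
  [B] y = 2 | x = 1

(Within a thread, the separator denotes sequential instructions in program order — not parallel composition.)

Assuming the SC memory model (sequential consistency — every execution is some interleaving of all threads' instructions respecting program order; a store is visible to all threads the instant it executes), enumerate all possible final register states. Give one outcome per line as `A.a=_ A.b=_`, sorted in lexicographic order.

outcome vector order: (A.a,A.b)
|SC outcomes| = 3

A.a=0 A.b=0
A.a=0 A.b=2
A.a=1 A.b=2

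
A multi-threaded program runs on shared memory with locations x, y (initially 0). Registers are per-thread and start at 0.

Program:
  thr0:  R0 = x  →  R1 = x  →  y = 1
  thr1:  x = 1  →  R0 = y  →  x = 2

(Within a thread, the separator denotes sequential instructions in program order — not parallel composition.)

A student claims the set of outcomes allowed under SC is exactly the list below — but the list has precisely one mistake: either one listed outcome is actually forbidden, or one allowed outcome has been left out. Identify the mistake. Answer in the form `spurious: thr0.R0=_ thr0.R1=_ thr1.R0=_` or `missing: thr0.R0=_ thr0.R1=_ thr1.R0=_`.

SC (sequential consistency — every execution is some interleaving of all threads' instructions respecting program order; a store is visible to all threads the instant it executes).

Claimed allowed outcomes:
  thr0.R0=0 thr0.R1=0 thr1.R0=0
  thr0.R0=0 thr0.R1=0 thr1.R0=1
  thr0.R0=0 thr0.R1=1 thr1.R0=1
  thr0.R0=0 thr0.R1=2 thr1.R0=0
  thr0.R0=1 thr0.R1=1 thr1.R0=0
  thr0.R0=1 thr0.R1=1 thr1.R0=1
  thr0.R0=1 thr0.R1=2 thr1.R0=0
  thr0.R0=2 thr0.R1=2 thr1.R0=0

missing: thr0.R0=0 thr0.R1=1 thr1.R0=0

outcome vector order: (thr0.R0,thr0.R1,thr1.R0)
under SC → 000 001 010 011 020 110 111 120 220
SC∖claimed = {010}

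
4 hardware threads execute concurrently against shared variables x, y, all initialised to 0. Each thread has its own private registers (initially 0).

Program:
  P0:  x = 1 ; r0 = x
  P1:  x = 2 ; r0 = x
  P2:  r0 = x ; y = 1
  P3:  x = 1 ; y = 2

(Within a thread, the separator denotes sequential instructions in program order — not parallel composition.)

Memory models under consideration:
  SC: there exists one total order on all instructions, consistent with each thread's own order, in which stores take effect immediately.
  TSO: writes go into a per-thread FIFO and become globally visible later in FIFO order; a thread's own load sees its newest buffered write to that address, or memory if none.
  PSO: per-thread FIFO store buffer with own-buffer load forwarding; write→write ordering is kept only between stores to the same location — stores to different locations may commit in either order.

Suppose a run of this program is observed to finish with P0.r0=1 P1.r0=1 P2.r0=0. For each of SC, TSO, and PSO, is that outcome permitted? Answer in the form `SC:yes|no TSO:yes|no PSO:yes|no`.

outcome vector order: (P0.r0,P1.r0,P2.r0)
[SC] allowed = {<1 1 0>; <1 1 1>; <1 1 2>; <1 2 0>; <1 2 1>; <1 2 2>; <2 1 0>; <2 1 1>; <2 1 2>; <2 2 0>; <2 2 1>; <2 2 2>}
[TSO] allowed = {<1 1 0>; <1 1 1>; <1 1 2>; <1 2 0>; <1 2 1>; <1 2 2>; <2 1 0>; <2 1 1>; <2 1 2>; <2 2 0>; <2 2 1>; <2 2 2>}
[PSO] allowed = {<1 1 0>; <1 1 1>; <1 1 2>; <1 2 0>; <1 2 1>; <1 2 2>; <2 1 0>; <2 1 1>; <2 1 2>; <2 2 0>; <2 2 1>; <2 2 2>}
target <1 1 0> ∈ {SC,TSO,PSO}

SC:yes TSO:yes PSO:yes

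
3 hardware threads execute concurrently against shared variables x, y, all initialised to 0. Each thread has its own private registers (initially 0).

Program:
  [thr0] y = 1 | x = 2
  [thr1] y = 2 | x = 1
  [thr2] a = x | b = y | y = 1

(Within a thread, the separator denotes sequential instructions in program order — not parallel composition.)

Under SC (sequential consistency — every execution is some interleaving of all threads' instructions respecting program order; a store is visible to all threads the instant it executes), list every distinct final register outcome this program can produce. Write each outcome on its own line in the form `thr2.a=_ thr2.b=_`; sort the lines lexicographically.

outcome vector order: (thr2.a,thr2.b)
|SC outcomes| = 7

thr2.a=0 thr2.b=0
thr2.a=0 thr2.b=1
thr2.a=0 thr2.b=2
thr2.a=1 thr2.b=1
thr2.a=1 thr2.b=2
thr2.a=2 thr2.b=1
thr2.a=2 thr2.b=2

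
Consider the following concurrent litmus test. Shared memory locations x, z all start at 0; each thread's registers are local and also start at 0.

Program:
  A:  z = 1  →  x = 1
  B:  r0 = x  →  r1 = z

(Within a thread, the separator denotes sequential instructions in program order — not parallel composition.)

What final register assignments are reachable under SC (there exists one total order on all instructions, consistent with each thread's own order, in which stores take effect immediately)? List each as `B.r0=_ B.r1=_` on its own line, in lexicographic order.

B.r0=0 B.r1=0
B.r0=0 B.r1=1
B.r0=1 B.r1=1

outcome vector order: (B.r0,B.r1)
|SC outcomes| = 3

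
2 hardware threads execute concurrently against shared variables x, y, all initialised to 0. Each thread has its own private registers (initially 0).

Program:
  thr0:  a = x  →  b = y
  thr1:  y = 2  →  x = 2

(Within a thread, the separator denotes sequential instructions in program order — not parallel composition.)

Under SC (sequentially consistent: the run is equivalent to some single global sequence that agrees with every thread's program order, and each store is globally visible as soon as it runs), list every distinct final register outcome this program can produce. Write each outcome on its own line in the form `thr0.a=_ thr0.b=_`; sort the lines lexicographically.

thr0.a=0 thr0.b=0
thr0.a=0 thr0.b=2
thr0.a=2 thr0.b=2

outcome vector order: (thr0.a,thr0.b)
|SC outcomes| = 3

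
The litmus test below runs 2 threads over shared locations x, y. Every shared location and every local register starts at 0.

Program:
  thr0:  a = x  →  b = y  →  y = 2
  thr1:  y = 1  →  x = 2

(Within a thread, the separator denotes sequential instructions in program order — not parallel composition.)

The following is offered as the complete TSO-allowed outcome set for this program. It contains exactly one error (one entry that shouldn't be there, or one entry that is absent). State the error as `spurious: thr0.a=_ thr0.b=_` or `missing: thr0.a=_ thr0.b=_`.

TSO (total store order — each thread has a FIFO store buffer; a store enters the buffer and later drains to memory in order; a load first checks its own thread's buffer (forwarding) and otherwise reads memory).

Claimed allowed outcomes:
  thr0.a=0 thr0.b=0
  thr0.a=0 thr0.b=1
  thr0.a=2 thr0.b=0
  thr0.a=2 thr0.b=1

outcome vector order: (thr0.a,thr0.b)
under TSO → 00; 01; 21
claimed∖TSO = {20}

spurious: thr0.a=2 thr0.b=0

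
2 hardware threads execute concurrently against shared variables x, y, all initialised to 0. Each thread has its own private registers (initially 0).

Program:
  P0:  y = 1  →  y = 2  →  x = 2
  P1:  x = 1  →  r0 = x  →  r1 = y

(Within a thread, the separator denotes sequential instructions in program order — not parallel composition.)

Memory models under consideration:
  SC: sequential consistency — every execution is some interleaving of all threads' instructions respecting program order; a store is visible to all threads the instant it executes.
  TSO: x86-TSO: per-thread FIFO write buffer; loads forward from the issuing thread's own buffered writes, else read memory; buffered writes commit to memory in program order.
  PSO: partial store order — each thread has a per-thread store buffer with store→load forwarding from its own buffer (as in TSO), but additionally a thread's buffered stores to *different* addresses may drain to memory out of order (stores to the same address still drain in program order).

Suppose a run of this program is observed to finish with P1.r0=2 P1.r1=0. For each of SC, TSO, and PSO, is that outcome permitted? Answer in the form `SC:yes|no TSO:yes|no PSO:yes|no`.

SC:no TSO:no PSO:yes

outcome vector order: (P1.r0,P1.r1)
under SC → (1,0) (1,1) (1,2) (2,2)
under TSO → (1,0) (1,1) (1,2) (2,2)
under PSO → (1,0) (1,1) (1,2) (2,0) (2,1) (2,2)
target (2,0) ∈ {PSO}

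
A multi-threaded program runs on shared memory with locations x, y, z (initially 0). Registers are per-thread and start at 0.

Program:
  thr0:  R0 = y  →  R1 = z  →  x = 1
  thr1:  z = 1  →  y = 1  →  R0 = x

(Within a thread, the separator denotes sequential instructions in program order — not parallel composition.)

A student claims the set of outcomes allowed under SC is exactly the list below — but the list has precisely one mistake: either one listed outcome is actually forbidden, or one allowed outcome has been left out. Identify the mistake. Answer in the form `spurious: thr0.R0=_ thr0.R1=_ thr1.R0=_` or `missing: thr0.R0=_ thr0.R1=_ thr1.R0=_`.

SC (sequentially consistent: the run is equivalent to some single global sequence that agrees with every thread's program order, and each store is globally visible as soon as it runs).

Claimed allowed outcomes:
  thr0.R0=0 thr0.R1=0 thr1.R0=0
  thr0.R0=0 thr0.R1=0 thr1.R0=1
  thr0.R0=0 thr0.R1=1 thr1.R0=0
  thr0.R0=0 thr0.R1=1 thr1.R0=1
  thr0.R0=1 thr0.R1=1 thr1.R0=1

missing: thr0.R0=1 thr0.R1=1 thr1.R0=0

outcome vector order: (thr0.R0,thr0.R1,thr1.R0)
under SC → (0,0,0); (0,0,1); (0,1,0); (0,1,1); (1,1,0); (1,1,1)
SC∖claimed = {(1,1,0)}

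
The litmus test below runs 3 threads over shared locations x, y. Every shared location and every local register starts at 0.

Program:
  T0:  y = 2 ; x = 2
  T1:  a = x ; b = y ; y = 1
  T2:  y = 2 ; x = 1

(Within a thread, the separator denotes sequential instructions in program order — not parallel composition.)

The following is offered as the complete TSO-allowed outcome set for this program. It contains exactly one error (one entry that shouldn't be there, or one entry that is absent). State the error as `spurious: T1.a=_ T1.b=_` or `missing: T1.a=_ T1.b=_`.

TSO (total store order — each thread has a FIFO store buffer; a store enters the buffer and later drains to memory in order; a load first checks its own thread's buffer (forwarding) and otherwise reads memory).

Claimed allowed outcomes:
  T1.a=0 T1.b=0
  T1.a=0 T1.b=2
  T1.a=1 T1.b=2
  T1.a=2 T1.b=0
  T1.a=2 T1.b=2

spurious: T1.a=2 T1.b=0

outcome vector order: (T1.a,T1.b)
[TSO] allowed = {<0 0>, <0 2>, <1 2>, <2 2>}
claimed∖TSO = {<2 0>}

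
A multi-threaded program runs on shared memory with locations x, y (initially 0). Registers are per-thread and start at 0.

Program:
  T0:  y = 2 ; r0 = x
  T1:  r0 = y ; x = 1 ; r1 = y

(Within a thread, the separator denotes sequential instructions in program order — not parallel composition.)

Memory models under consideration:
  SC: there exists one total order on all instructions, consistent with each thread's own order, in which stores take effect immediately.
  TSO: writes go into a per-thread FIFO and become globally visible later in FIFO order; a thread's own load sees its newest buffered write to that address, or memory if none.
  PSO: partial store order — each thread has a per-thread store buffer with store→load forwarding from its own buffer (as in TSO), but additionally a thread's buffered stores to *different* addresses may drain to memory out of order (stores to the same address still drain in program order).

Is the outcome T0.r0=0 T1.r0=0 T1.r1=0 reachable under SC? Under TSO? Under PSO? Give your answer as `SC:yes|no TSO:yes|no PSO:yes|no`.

outcome vector order: (T0.r0,T1.r0,T1.r1)
SC (5): (0,0,2) (0,2,2) (1,0,0) (1,0,2) (1,2,2)
TSO (6): (0,0,0) (0,0,2) (0,2,2) (1,0,0) (1,0,2) (1,2,2)
PSO (6): (0,0,0) (0,0,2) (0,2,2) (1,0,0) (1,0,2) (1,2,2)
target (0,0,0) ∈ {TSO,PSO}

SC:no TSO:yes PSO:yes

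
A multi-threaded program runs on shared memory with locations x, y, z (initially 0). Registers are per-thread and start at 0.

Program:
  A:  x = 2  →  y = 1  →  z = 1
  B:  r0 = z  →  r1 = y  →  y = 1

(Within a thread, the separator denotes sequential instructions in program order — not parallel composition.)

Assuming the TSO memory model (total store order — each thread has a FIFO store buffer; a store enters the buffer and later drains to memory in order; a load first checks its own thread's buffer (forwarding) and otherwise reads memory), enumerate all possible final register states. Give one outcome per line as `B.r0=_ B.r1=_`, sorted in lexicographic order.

outcome vector order: (B.r0,B.r1)
|TSO outcomes| = 3

B.r0=0 B.r1=0
B.r0=0 B.r1=1
B.r0=1 B.r1=1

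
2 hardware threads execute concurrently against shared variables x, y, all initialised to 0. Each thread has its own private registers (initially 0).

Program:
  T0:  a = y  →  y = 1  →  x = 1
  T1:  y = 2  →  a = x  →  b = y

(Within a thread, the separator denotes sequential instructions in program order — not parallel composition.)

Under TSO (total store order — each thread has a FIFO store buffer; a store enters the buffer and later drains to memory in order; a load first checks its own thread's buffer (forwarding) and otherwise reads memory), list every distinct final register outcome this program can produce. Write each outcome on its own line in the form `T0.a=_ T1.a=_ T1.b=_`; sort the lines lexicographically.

T0.a=0 T1.a=0 T1.b=1
T0.a=0 T1.a=0 T1.b=2
T0.a=0 T1.a=1 T1.b=1
T0.a=0 T1.a=1 T1.b=2
T0.a=2 T1.a=0 T1.b=1
T0.a=2 T1.a=0 T1.b=2
T0.a=2 T1.a=1 T1.b=1

outcome vector order: (T0.a,T1.a,T1.b)
|TSO outcomes| = 7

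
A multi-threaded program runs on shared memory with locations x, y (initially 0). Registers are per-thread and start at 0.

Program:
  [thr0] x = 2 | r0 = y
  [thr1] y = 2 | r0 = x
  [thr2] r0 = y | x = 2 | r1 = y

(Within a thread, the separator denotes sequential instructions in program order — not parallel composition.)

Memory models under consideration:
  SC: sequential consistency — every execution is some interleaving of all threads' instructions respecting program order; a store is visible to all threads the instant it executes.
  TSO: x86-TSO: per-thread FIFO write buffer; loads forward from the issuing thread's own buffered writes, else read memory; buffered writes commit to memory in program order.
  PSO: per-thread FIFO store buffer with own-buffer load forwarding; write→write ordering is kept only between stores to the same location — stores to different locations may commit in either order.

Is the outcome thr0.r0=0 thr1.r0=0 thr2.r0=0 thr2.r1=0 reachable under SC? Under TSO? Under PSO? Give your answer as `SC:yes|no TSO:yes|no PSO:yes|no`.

SC:no TSO:yes PSO:yes

outcome vector order: (thr0.r0,thr1.r0,thr2.r0,thr2.r1)
under SC → <0 2 0 0> <0 2 0 2> <0 2 2 2> <2 0 0 2> <2 0 2 2> <2 2 0 0> <2 2 0 2> <2 2 2 2>
under TSO → <0 0 0 0> <0 0 0 2> <0 0 2 2> <0 2 0 0> <0 2 0 2> <0 2 2 2> <2 0 0 0> <2 0 0 2> <2 0 2 2> <2 2 0 0> <2 2 0 2> <2 2 2 2>
under PSO → <0 0 0 0> <0 0 0 2> <0 0 2 2> <0 2 0 0> <0 2 0 2> <0 2 2 2> <2 0 0 0> <2 0 0 2> <2 0 2 2> <2 2 0 0> <2 2 0 2> <2 2 2 2>
target <0 0 0 0> ∈ {TSO,PSO}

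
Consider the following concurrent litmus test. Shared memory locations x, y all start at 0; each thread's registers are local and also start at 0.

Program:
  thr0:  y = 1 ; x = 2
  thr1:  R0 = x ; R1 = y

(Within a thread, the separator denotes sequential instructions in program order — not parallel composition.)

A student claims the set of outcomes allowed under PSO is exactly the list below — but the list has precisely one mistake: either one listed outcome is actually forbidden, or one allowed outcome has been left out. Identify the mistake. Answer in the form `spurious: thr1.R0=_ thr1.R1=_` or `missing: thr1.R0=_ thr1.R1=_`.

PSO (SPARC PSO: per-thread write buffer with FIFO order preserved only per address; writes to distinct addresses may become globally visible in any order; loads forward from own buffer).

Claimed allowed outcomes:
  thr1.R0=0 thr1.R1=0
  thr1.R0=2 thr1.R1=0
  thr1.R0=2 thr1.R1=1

missing: thr1.R0=0 thr1.R1=1

outcome vector order: (thr1.R0,thr1.R1)
under PSO → (0,0), (0,1), (2,0), (2,1)
PSO∖claimed = {(0,1)}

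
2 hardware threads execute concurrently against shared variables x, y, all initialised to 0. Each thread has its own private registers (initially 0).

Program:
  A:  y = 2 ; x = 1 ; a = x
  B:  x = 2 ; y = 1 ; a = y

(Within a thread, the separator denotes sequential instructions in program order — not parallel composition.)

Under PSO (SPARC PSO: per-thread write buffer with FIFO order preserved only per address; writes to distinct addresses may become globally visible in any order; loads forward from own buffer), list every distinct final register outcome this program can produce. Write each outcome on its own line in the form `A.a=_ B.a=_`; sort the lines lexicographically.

A.a=1 B.a=1
A.a=1 B.a=2
A.a=2 B.a=1
A.a=2 B.a=2

outcome vector order: (A.a,B.a)
|PSO outcomes| = 4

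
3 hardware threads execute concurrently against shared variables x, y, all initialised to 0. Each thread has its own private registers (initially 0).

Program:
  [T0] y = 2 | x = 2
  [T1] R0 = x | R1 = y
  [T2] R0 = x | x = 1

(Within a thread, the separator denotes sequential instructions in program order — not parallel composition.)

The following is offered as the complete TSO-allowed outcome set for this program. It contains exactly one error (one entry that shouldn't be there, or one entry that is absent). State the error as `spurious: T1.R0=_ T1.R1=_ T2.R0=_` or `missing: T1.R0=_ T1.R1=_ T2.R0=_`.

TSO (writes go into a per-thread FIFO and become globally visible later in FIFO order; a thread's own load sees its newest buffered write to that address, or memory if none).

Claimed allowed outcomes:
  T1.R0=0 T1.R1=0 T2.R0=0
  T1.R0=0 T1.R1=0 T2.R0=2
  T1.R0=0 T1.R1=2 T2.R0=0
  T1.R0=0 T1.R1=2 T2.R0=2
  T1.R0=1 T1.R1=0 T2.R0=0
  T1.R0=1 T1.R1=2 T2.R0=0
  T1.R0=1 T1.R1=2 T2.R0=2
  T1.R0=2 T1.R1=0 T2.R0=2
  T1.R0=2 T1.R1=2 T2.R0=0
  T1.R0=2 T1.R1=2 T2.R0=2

outcome vector order: (T1.R0,T1.R1,T2.R0)
[TSO] allowed = {000 002 020 022 100 120 122 220 222}
claimed∖TSO = {202}

spurious: T1.R0=2 T1.R1=0 T2.R0=2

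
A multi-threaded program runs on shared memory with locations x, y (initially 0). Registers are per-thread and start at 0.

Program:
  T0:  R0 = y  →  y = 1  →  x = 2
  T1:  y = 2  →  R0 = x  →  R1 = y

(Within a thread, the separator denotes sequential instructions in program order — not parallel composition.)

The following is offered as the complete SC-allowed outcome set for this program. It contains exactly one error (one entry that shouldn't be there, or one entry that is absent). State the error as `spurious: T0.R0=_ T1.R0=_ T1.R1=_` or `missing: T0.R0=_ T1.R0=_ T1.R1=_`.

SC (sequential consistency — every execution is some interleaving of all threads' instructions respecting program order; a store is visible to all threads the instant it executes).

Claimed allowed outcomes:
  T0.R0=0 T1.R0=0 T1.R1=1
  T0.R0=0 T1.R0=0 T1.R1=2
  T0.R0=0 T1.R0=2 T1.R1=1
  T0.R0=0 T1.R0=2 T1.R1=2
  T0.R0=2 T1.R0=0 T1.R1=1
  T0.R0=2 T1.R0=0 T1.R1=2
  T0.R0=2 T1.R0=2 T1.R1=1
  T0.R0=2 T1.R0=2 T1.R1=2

spurious: T0.R0=2 T1.R0=2 T1.R1=2

outcome vector order: (T0.R0,T1.R0,T1.R1)
SC (7): 001 002 021 022 201 202 221
claimed∖SC = {222}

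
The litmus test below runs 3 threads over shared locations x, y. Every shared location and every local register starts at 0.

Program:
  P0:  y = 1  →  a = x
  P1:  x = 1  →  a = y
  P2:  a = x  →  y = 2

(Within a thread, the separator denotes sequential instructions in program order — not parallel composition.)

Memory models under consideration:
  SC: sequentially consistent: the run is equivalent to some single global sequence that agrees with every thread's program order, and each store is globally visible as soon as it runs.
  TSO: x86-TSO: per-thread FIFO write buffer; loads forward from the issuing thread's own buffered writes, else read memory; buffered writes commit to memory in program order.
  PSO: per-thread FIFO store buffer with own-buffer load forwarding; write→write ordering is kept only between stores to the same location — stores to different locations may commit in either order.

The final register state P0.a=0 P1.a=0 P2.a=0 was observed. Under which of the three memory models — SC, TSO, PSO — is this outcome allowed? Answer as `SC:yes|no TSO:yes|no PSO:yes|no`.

SC:no TSO:yes PSO:yes

outcome vector order: (P0.a,P1.a,P2.a)
SC: 10 outcomes — {(0,1,0) (0,1,1) (0,2,0) (0,2,1) (1,0,0) (1,0,1) (1,1,0) (1,1,1) (1,2,0) (1,2,1)}
TSO: 12 outcomes — {(0,0,0) (0,0,1) (0,1,0) (0,1,1) (0,2,0) (0,2,1) (1,0,0) (1,0,1) (1,1,0) (1,1,1) (1,2,0) (1,2,1)}
PSO: 12 outcomes — {(0,0,0) (0,0,1) (0,1,0) (0,1,1) (0,2,0) (0,2,1) (1,0,0) (1,0,1) (1,1,0) (1,1,1) (1,2,0) (1,2,1)}
target (0,0,0) ∈ {TSO,PSO}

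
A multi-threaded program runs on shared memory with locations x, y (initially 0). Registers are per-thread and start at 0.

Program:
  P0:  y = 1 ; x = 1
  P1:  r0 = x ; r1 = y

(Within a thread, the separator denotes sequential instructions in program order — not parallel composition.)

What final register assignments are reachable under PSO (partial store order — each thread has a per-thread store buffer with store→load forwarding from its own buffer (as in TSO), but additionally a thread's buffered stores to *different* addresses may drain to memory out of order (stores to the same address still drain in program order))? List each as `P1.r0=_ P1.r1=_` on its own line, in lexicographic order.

P1.r0=0 P1.r1=0
P1.r0=0 P1.r1=1
P1.r0=1 P1.r1=0
P1.r0=1 P1.r1=1

outcome vector order: (P1.r0,P1.r1)
|PSO outcomes| = 4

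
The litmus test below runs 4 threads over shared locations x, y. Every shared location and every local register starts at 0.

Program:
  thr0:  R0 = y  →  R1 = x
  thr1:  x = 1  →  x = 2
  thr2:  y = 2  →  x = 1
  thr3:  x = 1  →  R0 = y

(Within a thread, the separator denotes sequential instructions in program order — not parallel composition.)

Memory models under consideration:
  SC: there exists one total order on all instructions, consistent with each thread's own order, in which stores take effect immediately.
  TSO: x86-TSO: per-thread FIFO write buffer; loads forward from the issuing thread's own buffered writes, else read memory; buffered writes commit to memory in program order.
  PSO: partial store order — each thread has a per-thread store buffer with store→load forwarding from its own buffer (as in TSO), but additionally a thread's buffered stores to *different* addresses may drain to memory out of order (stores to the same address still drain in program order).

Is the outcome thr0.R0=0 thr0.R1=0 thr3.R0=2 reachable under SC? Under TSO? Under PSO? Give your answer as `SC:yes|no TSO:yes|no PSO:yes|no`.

SC:yes TSO:yes PSO:yes

outcome vector order: (thr0.R0,thr0.R1,thr3.R0)
under SC → 0/0/0 0/0/2 0/1/0 0/1/2 0/2/0 0/2/2 2/0/2 2/1/0 2/1/2 2/2/0 2/2/2
under TSO → 0/0/0 0/0/2 0/1/0 0/1/2 0/2/0 0/2/2 2/0/0 2/0/2 2/1/0 2/1/2 2/2/0 2/2/2
under PSO → 0/0/0 0/0/2 0/1/0 0/1/2 0/2/0 0/2/2 2/0/0 2/0/2 2/1/0 2/1/2 2/2/0 2/2/2
target 0/0/2 ∈ {SC,TSO,PSO}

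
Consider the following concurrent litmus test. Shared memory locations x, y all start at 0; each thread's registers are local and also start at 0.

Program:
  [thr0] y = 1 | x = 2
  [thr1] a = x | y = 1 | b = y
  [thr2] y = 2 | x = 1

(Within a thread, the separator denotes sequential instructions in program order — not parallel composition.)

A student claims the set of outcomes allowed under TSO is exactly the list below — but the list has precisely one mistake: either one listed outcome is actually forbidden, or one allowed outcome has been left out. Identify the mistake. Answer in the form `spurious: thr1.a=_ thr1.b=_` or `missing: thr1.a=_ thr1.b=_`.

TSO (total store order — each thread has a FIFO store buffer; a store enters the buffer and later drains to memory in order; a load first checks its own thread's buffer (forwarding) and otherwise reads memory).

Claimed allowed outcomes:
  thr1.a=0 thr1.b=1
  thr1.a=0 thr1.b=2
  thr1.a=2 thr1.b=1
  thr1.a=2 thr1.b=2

missing: thr1.a=1 thr1.b=1

outcome vector order: (thr1.a,thr1.b)
TSO: 5 outcomes — {(0,1), (0,2), (1,1), (2,1), (2,2)}
TSO∖claimed = {(1,1)}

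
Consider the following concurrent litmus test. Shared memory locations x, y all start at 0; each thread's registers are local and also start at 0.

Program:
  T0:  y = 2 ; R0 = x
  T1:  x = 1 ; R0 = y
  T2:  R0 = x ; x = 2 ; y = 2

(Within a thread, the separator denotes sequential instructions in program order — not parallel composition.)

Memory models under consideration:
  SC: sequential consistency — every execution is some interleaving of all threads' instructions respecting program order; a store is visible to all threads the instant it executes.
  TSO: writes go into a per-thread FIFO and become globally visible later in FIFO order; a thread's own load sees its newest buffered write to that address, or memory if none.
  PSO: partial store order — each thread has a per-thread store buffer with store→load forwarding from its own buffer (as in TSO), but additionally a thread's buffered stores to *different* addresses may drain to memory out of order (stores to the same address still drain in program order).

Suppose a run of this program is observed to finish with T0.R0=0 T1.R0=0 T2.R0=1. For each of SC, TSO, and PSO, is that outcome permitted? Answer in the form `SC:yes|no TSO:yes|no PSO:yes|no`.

SC:no TSO:yes PSO:yes

outcome vector order: (T0.R0,T1.R0,T2.R0)
under SC → 020, 021, 100, 101, 120, 121, 200, 201, 220, 221
under TSO → 000, 001, 020, 021, 100, 101, 120, 121, 200, 201, 220, 221
under PSO → 000, 001, 020, 021, 100, 101, 120, 121, 200, 201, 220, 221
target 001 ∈ {TSO,PSO}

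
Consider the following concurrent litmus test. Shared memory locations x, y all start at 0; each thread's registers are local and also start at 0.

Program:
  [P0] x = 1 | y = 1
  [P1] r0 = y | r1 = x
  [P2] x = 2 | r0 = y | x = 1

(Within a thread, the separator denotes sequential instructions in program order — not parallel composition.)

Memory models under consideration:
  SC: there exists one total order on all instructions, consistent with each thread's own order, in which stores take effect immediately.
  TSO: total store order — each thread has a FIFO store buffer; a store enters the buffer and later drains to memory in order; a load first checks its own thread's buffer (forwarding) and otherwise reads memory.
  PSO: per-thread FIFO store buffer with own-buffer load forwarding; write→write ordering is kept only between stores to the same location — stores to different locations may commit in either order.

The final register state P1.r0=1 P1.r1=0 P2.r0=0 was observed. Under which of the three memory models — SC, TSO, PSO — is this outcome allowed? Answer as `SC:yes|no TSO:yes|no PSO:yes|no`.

SC:no TSO:no PSO:yes

outcome vector order: (P1.r0,P1.r1,P2.r0)
SC (10): (0,0,0) (0,0,1) (0,1,0) (0,1,1) (0,2,0) (0,2,1) (1,1,0) (1,1,1) (1,2,0) (1,2,1)
TSO (10): (0,0,0) (0,0,1) (0,1,0) (0,1,1) (0,2,0) (0,2,1) (1,1,0) (1,1,1) (1,2,0) (1,2,1)
PSO (12): (0,0,0) (0,0,1) (0,1,0) (0,1,1) (0,2,0) (0,2,1) (1,0,0) (1,0,1) (1,1,0) (1,1,1) (1,2,0) (1,2,1)
target (1,0,0) ∈ {PSO}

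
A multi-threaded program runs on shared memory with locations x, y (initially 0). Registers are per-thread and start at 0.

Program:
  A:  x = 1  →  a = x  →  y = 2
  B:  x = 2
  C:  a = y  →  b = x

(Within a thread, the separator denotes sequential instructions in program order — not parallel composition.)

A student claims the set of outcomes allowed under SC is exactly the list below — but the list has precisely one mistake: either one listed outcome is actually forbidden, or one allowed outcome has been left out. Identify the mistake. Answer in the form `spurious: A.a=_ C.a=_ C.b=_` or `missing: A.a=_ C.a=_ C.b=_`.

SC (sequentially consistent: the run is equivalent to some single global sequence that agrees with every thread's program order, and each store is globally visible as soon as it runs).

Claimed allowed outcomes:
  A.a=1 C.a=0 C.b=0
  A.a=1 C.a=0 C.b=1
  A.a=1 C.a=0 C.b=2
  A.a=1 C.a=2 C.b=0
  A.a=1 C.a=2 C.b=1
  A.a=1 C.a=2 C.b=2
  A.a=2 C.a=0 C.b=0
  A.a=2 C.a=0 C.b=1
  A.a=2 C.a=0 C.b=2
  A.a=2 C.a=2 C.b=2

spurious: A.a=1 C.a=2 C.b=0

outcome vector order: (A.a,C.a,C.b)
[SC] allowed = {<1 0 0>; <1 0 1>; <1 0 2>; <1 2 1>; <1 2 2>; <2 0 0>; <2 0 1>; <2 0 2>; <2 2 2>}
claimed∖SC = {<1 2 0>}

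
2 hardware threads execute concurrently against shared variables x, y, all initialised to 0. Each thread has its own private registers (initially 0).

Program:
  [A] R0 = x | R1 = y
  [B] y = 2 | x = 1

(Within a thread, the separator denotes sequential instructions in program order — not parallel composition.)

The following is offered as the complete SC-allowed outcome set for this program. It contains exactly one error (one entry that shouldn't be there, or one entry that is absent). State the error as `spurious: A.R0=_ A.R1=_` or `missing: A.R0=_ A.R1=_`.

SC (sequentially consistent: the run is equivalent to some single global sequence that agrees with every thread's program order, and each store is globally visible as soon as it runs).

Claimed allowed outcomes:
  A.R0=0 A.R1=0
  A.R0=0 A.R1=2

missing: A.R0=1 A.R1=2

outcome vector order: (A.R0,A.R1)
[SC] allowed = {(0,0); (0,2); (1,2)}
SC∖claimed = {(1,2)}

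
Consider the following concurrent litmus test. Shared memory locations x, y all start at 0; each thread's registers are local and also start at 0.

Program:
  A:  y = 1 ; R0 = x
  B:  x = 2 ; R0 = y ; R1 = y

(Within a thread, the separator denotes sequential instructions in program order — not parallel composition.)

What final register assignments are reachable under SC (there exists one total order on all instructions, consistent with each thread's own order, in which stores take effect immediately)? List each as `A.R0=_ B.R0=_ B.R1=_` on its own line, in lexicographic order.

A.R0=0 B.R0=1 B.R1=1
A.R0=2 B.R0=0 B.R1=0
A.R0=2 B.R0=0 B.R1=1
A.R0=2 B.R0=1 B.R1=1

outcome vector order: (A.R0,B.R0,B.R1)
|SC outcomes| = 4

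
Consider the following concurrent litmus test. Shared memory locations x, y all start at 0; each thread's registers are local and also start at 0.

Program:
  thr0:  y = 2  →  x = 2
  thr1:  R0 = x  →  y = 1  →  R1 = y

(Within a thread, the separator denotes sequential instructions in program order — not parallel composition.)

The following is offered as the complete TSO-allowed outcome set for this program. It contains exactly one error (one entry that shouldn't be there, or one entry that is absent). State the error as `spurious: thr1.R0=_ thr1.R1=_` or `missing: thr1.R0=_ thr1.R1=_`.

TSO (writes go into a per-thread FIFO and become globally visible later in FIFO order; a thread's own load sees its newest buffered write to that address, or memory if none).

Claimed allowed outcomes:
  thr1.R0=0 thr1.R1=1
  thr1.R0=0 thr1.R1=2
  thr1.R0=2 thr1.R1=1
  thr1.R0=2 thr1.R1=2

outcome vector order: (thr1.R0,thr1.R1)
TSO: 3 outcomes — {(0,1), (0,2), (2,1)}
claimed∖TSO = {(2,2)}

spurious: thr1.R0=2 thr1.R1=2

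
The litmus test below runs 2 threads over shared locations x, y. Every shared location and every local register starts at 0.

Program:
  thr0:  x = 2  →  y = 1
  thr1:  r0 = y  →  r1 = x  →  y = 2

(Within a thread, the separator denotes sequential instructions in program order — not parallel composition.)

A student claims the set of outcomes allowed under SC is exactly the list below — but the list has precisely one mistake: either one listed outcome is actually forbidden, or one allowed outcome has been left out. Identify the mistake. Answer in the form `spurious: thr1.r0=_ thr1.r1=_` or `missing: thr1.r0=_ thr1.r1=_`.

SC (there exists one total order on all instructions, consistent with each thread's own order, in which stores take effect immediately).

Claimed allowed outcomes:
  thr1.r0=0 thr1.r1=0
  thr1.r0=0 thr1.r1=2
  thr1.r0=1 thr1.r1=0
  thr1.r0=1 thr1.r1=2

spurious: thr1.r0=1 thr1.r1=0

outcome vector order: (thr1.r0,thr1.r1)
SC (3): <0 0> <0 2> <1 2>
claimed∖SC = {<1 0>}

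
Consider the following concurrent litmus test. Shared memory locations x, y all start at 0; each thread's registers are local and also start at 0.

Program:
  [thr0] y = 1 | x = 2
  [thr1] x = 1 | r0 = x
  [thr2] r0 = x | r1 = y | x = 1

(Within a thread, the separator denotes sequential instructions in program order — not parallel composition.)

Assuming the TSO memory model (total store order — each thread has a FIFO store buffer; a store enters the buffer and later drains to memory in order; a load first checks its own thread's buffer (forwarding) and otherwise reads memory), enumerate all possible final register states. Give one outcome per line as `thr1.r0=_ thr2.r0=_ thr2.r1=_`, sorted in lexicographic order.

outcome vector order: (thr1.r0,thr2.r0,thr2.r1)
|TSO outcomes| = 10

thr1.r0=1 thr2.r0=0 thr2.r1=0
thr1.r0=1 thr2.r0=0 thr2.r1=1
thr1.r0=1 thr2.r0=1 thr2.r1=0
thr1.r0=1 thr2.r0=1 thr2.r1=1
thr1.r0=1 thr2.r0=2 thr2.r1=1
thr1.r0=2 thr2.r0=0 thr2.r1=0
thr1.r0=2 thr2.r0=0 thr2.r1=1
thr1.r0=2 thr2.r0=1 thr2.r1=0
thr1.r0=2 thr2.r0=1 thr2.r1=1
thr1.r0=2 thr2.r0=2 thr2.r1=1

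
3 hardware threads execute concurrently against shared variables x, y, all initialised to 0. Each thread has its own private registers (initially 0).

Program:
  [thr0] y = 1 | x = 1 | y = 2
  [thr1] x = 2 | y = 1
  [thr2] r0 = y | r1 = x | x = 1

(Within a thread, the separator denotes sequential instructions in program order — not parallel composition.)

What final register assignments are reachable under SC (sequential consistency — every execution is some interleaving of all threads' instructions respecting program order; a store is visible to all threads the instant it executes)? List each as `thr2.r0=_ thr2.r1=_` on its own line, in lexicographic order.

outcome vector order: (thr2.r0,thr2.r1)
|SC outcomes| = 8

thr2.r0=0 thr2.r1=0
thr2.r0=0 thr2.r1=1
thr2.r0=0 thr2.r1=2
thr2.r0=1 thr2.r1=0
thr2.r0=1 thr2.r1=1
thr2.r0=1 thr2.r1=2
thr2.r0=2 thr2.r1=1
thr2.r0=2 thr2.r1=2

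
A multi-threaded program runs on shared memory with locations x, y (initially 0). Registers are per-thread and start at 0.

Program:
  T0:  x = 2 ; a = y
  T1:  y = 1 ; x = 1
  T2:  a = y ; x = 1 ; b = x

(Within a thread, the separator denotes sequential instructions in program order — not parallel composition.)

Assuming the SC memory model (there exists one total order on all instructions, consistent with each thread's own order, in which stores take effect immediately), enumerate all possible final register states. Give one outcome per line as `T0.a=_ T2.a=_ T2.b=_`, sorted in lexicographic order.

outcome vector order: (T0.a,T2.a,T2.b)
|SC outcomes| = 7

T0.a=0 T2.a=0 T2.b=1
T0.a=0 T2.a=0 T2.b=2
T0.a=0 T2.a=1 T2.b=1
T0.a=1 T2.a=0 T2.b=1
T0.a=1 T2.a=0 T2.b=2
T0.a=1 T2.a=1 T2.b=1
T0.a=1 T2.a=1 T2.b=2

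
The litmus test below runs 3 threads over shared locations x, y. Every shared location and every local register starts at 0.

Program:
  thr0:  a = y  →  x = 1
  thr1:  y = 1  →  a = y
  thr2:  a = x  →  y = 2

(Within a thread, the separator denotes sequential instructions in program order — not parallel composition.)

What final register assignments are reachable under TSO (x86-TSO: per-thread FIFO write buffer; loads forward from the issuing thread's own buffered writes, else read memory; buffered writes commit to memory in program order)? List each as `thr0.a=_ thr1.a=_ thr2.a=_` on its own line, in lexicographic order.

thr0.a=0 thr1.a=1 thr2.a=0
thr0.a=0 thr1.a=1 thr2.a=1
thr0.a=0 thr1.a=2 thr2.a=0
thr0.a=0 thr1.a=2 thr2.a=1
thr0.a=1 thr1.a=1 thr2.a=0
thr0.a=1 thr1.a=1 thr2.a=1
thr0.a=1 thr1.a=2 thr2.a=0
thr0.a=1 thr1.a=2 thr2.a=1
thr0.a=2 thr1.a=1 thr2.a=0
thr0.a=2 thr1.a=2 thr2.a=0

outcome vector order: (thr0.a,thr1.a,thr2.a)
|TSO outcomes| = 10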